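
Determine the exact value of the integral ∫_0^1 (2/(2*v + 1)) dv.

log(3)

Let u = 2*v + 1, so du = 2 dv. When v = 0, u = 1; when v = 1, u = 3.
The integral becomes ∫ 1/u du from 1 to 3, with antiderivative log(u).
Back in v: F(v) = log(2*v + 1).
Then F(1) - F(0) = (log(3)) - (0) = log(3).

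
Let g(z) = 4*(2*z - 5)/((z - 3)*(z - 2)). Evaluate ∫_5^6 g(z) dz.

log(16)

Factor the denominator: z**2 - 5*z + 6 = (z - 2)(z - 3).
Partial fractions: 4*(2*z - 5)/((z - 3)*(z - 2)) = 4/(z - 2) + 4/(z - 3).
An antiderivative is F(z) = 4*log(z - 3) + 4*log(z - 2).
Then F(6) - F(5) = (4*log(3) + 8*log(2)) - (4*log(2) + 4*log(3)) = log(16).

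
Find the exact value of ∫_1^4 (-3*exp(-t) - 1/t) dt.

(-log(4**exp(4)) - 3*exp(3) + 3)*exp(-4)

An antiderivative is F(t) = -log(t) + 3*exp(-t).
Then F(4) - F(1) = ((3 - log(4**exp(4)))*exp(-4)) - (3*exp(-1)) = (-log(4**exp(4)) - 3*exp(3) + 3)*exp(-4).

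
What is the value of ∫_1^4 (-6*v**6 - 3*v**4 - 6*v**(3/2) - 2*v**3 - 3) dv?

By the power rule, an antiderivative is F(v) = -6*v**7/7 - 12*v**(5/2)/5 - 3*v**5/5 - v**4/2 - 3*v.
Then F(4) - F(1) = (-520612/35) - (-103/14) = -1040709/70.

-1040709/70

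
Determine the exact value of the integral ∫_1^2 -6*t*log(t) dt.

9/2 - 12*log(2)

Integrate by parts once (u = ln t, dv = -6*t dt).
An antiderivative is F(t) = -3*t**2*(2*log(t) - 1)/2.
Then F(2) - F(1) = (6 - 12*log(2)) - (3/2) = 9/2 - 12*log(2).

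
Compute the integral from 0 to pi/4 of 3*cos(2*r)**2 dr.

3*pi/8

Use the identity cos^2(2*r) = (1 + cos(4*r))/2.
An antiderivative is F(r) = 3*r/2 + 3*sin(4*r)/8.
Then F(pi/4) - F(0) = (3*pi/8) - (0) = 3*pi/8.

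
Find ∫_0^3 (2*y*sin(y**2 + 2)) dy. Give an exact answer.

cos(2) - cos(11)

Let u = y**2 + 2, so du = 2*y dy. When y = 0, u = 2; when y = 3, u = 11.
The integral becomes ∫ sin(u) du from 2 to 11, with antiderivative -cos(u).
Back in y: F(y) = -cos(y**2 + 2).
Then F(3) - F(0) = (-cos(11)) - (-cos(2)) = cos(2) - cos(11).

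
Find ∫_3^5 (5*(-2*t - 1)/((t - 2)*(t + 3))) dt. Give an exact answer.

Factor the denominator: t**2 + t - 6 = (t + 3)(t - 2).
Partial fractions: 5*(-2*t - 1)/((t - 2)*(t + 3)) = -5/(t + 3) - 5/(t - 2).
An antiderivative is F(t) = -5*log(t - 2) - 5*log(t + 3).
Then F(5) - F(3) = (-15*log(2) - 5*log(3)) - (-5*log(3) - 5*log(2)) = -10*log(2).

-10*log(2)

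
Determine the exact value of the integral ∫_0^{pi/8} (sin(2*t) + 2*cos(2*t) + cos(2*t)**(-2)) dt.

An antiderivative is F(t) = sin(2*t) - cos(2*t)/2 + tan(2*t)/2.
Then F(pi/8) - F(0) = (sqrt(2)/4 + 1/2) - (-1/2) = sqrt(2)/4 + 1.

sqrt(2)/4 + 1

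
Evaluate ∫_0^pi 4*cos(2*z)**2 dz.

2*pi

Use the identity cos^2(2*z) = (1 + cos(4*z))/2.
An antiderivative is F(z) = 2*z + sin(4*z)/2.
Then F(pi) - F(0) = (2*pi) - (0) = 2*pi.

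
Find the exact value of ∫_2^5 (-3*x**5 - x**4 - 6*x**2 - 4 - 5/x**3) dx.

-69165/8

By the power rule, an antiderivative is F(x) = -x**6/2 - x**5/5 - 2*x**3 - 4*x + 5/(2*x**2).
Then F(5) - F(2) = (-43537/5) - (-2471/40) = -69165/8.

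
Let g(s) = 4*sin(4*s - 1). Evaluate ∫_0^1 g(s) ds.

Let u = 4*s - 1, so du = 4 ds. When s = 0, u = -1; when s = 1, u = 3.
The integral becomes ∫ sin(u) du from -1 to 3, with antiderivative -cos(u).
Back in s: F(s) = -cos(4*s - 1).
Then F(1) - F(0) = (-cos(3)) - (-cos(1)) = cos(1) - cos(3).

cos(1) - cos(3)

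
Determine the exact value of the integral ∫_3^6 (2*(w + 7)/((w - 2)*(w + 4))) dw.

-log(5) + log(7) + 5*log(2)

Factor the denominator: w**2 + 2*w - 8 = (w + 4)(w - 2).
Partial fractions: 2*(w + 7)/((w - 2)*(w + 4)) = -1/(w + 4) + 3/(w - 2).
An antiderivative is F(w) = 3*log(w - 2) - log(w + 4).
Then F(6) - F(3) = (log(32/5)) - (-log(7)) = -log(5) + log(7) + 5*log(2).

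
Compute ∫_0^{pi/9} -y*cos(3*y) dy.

Integrate by parts once (u = y, dv = -cos(3*y) dy).
An antiderivative is F(y) = -y*sin(3*y)/3 - cos(3*y)/9.
Then F(pi/9) - F(0) = (-sqrt(3)*pi/54 - 1/18) - (-1/9) = -sqrt(3)*pi/54 + 1/18.

-sqrt(3)*pi/54 + 1/18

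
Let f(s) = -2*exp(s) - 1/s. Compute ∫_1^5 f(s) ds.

-2*exp(5) - log(5) + 2*exp(1)

An antiderivative is F(s) = -2*exp(s) - log(s).
Then F(5) - F(1) = (-2*exp(5) - log(5)) - (-2*exp(1)) = -2*exp(5) - log(5) + 2*exp(1).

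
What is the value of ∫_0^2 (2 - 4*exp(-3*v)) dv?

An antiderivative is F(v) = 2*v + 4*exp(-3*v)/3.
Then F(2) - F(0) = (4*exp(-6)/3 + 4) - (4/3) = 4*exp(-6)/3 + 8/3.

4*exp(-6)/3 + 8/3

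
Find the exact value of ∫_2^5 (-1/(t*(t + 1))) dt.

log(4/5)

Factor the denominator: t**2 + t = (t + 1)t.
Partial fractions: -1/(t*(t + 1)) = 1/(t + 1) - 1/t.
An antiderivative is F(t) = -log(t) + log(t + 1).
Then F(5) - F(2) = (log(6/5)) - (log(3/2)) = log(4/5).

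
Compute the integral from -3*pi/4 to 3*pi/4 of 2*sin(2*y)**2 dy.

3*pi/2

Use the identity sin^2(2*y) = (1 - cos(4*y))/2.
An antiderivative is F(y) = y - sin(4*y)/4.
Then F(3*pi/4) - F(-3*pi/4) = (3*pi/4) - (-3*pi/4) = 3*pi/2.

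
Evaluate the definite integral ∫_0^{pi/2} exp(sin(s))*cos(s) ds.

Let u = sin(s), so du = cos(s) ds. When s = 0, u = 0; when s = pi/2, u = 1.
The integral becomes ∫ exp(u) du from 0 to 1, with antiderivative exp(u).
Back in s: F(s) = exp(sin(s)).
Then F(pi/2) - F(0) = (E) - (1) = -1 + E.

-1 + E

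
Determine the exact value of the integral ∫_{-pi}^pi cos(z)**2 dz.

pi

Use the identity cos^2(z) = (1 + cos(2*z))/2.
An antiderivative is F(z) = z/2 + sin(2*z)/4.
Then F(pi) - F(-pi) = (pi/2) - (-pi/2) = pi.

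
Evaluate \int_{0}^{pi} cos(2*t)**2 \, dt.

pi/2

Use the identity cos^2(2*t) = (1 + cos(4*t))/2.
An antiderivative is F(t) = t/2 + sin(4*t)/8.
Then F(pi) - F(0) = (pi/2) - (0) = pi/2.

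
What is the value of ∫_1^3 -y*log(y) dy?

Integrate by parts once (u = ln y, dv = -y dy).
An antiderivative is F(y) = -y**2*(2*log(y) - 1)/4.
Then F(3) - F(1) = (9/4 - 9*log(3)/2) - (1/4) = 2 - 9*log(3)/2.

2 - 9*log(3)/2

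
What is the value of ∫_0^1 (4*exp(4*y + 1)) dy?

-exp(1) + exp(5)

Let u = 4*y + 1, so du = 4 dy. When y = 0, u = 1; when y = 1, u = 5.
The integral becomes ∫ exp(u) du from 1 to 5, with antiderivative exp(u).
Back in y: F(y) = exp(4*y + 1).
Then F(1) - F(0) = (exp(5)) - (exp(1)) = -exp(1) + exp(5).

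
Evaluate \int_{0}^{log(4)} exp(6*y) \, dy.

Let u = exp(y), so du = exp(y) dy. When y = 0, u = 1; when y = log(4), u = 4.
The integral becomes ∫ u**5 du from 1 to 4, with antiderivative u**6/6.
Back in y: F(y) = exp(6*y)/6.
Then F(log(4)) - F(0) = (2048/3) - (1/6) = 1365/2.

1365/2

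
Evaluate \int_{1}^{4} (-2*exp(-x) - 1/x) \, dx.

(-log(4**exp(4)) - 2*exp(3) + 2)*exp(-4)

An antiderivative is F(x) = -log(x) + 2*exp(-x).
Then F(4) - F(1) = ((2 - log(4**exp(4)))*exp(-4)) - (2*exp(-1)) = (-log(4**exp(4)) - 2*exp(3) + 2)*exp(-4).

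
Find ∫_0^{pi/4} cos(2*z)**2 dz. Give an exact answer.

pi/8

Use the identity cos^2(2*z) = (1 + cos(4*z))/2.
An antiderivative is F(z) = z/2 + sin(4*z)/8.
Then F(pi/4) - F(0) = (pi/8) - (0) = pi/8.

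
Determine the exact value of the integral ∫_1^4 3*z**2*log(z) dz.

Integrate by parts once (u = ln z, dv = 3*z**2 dz).
An antiderivative is F(z) = z**3*(3*log(z) - 1)/3.
Then F(4) - F(1) = (-64/3 + 128*log(2)) - (-1/3) = -21 + 128*log(2).

-21 + 128*log(2)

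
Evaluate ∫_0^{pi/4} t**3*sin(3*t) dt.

Integrate by parts 3 times (u = t^3, dv = sin(3*t) dt).
An antiderivative is F(t) = -t**3*cos(3*t)/3 + t**2*sin(3*t)/3 + 2*t*cos(3*t)/9 - 2*sin(3*t)/27.
Then F(pi/4) - F(0) = (sqrt(2)*(-96*pi - 128 + 9*pi**3 + 36*pi**2)/3456) - (0) = sqrt(2)*(-96*pi - 128 + 9*pi**3 + 36*pi**2)/3456.

sqrt(2)*(-96*pi - 128 + 9*pi**3 + 36*pi**2)/3456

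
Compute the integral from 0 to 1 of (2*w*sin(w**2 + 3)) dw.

cos(3) - cos(4)

Let u = w**2 + 3, so du = 2*w dw. When w = 0, u = 3; when w = 1, u = 4.
The integral becomes ∫ sin(u) du from 3 to 4, with antiderivative -cos(u).
Back in w: F(w) = -cos(w**2 + 3).
Then F(1) - F(0) = (-cos(4)) - (-cos(3)) = cos(3) - cos(4).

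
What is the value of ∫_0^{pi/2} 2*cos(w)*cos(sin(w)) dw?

Let u = sin(w), so du = cos(w) dw. When w = 0, u = 0; when w = pi/2, u = 1.
The integral becomes 2·∫ cos(u) du from 0 to 1, with antiderivative 2*sin(u).
Back in w: F(w) = 2*sin(sin(w)).
Then F(pi/2) - F(0) = (2*sin(1)) - (0) = 2*sin(1).

2*sin(1)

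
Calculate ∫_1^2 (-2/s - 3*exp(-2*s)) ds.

An antiderivative is F(s) = -2*log(s) + 3*exp(-2*s)/2.
Then F(2) - F(1) = (-2*log(2) + 3*exp(-4)/2) - (3*exp(-2)/2) = -2*log(2) - 3*exp(-2)/2 + 3*exp(-4)/2.

-2*log(2) - 3*exp(-2)/2 + 3*exp(-4)/2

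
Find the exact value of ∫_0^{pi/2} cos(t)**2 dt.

Use the identity cos^2(t) = (1 + cos(2*t))/2.
An antiderivative is F(t) = t/2 + sin(2*t)/4.
Then F(pi/2) - F(0) = (pi/4) - (0) = pi/4.

pi/4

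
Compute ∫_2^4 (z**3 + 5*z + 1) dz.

By the power rule, an antiderivative is F(z) = z**4/4 + 5*z**2/2 + z.
Then F(4) - F(2) = (108) - (16) = 92.

92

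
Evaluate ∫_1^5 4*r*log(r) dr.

-24 + 50*log(5)

Integrate by parts once (u = ln r, dv = 4*r dr).
An antiderivative is F(r) = r**2*(2*log(r) - 1).
Then F(5) - F(1) = (-25 + 50*log(5)) - (-1) = -24 + 50*log(5).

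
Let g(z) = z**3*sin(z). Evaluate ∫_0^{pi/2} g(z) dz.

-6 + 3*pi**2/4

Integrate by parts 3 times (u = z^3, dv = sin(z) dz).
An antiderivative is F(z) = -z**3*cos(z) + 3*z**2*sin(z) + 6*z*cos(z) - 6*sin(z).
Then F(pi/2) - F(0) = (-6 + 3*pi**2/4) - (0) = -6 + 3*pi**2/4.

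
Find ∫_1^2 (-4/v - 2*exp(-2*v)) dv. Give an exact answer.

An antiderivative is F(v) = -4*log(v) + exp(-2*v).
Then F(2) - F(1) = (-4*log(2) + exp(-4)) - (exp(-2)) = -4*log(2) - exp(-2) + exp(-4).

-4*log(2) - exp(-2) + exp(-4)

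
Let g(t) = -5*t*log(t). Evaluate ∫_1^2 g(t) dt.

15/4 - 10*log(2)

Integrate by parts once (u = ln t, dv = -5*t dt).
An antiderivative is F(t) = -5*t**2*(2*log(t) - 1)/4.
Then F(2) - F(1) = (5 - 10*log(2)) - (5/4) = 15/4 - 10*log(2).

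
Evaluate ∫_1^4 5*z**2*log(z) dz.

Integrate by parts once (u = ln z, dv = 5*z**2 dz).
An antiderivative is F(z) = 5*z**3*(3*log(z) - 1)/9.
Then F(4) - F(1) = (-320/9 + 640*log(2)/3) - (-5/9) = -35 + 640*log(2)/3.

-35 + 640*log(2)/3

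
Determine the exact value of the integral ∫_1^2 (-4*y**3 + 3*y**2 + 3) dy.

By the power rule, an antiderivative is F(y) = -y**4 + y**3 + 3*y.
Then F(2) - F(1) = (-2) - (3) = -5.

-5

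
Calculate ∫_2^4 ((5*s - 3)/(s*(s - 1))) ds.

log(72)

Factor the denominator: s**2 - s = s(s - 1).
Partial fractions: (5*s - 3)/(s*(s - 1)) = 3/s + 2/(s - 1).
An antiderivative is F(s) = 3*log(s) + 2*log(s - 1).
Then F(4) - F(2) = (2*log(3) + 6*log(2)) - (log(8)) = log(72).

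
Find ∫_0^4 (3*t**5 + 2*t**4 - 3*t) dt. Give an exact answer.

12168/5

By the power rule, an antiderivative is F(t) = t**6/2 + 2*t**5/5 - 3*t**2/2.
Then F(4) - F(0) = (12168/5) - (0) = 12168/5.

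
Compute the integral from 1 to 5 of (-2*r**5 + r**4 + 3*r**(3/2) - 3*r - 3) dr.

By the power rule, an antiderivative is F(r) = -r**6/3 + 6*r**(5/2)/5 + r**5/5 - 3*r**2/2 - 3*r.
Then F(5) - F(1) = (-27815/6 + 30*sqrt(5)) - (-103/30) = -23162/5 + 30*sqrt(5).

-23162/5 + 30*sqrt(5)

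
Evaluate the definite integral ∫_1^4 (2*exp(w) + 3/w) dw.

An antiderivative is F(w) = 2*exp(w) + 3*log(w).
Then F(4) - F(1) = (log(64) + 2*exp(4)) - (2*exp(1)) = -2*exp(1) + 6*log(2) + 2*exp(4).

-2*exp(1) + 6*log(2) + 2*exp(4)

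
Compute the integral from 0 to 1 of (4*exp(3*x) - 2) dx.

An antiderivative is F(x) = 4*exp(3*x)/3 - 2*x.
Then F(1) - F(0) = (-2 + 4*exp(3)/3) - (4/3) = -10/3 + 4*exp(3)/3.

-10/3 + 4*exp(3)/3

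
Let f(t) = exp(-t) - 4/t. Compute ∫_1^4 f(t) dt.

-8*log(2) - exp(-4) + exp(-1)

An antiderivative is F(t) = -4*log(t) - exp(-t).
Then F(4) - F(1) = (-8*log(2) - exp(-4)) - (-exp(-1)) = -8*log(2) - exp(-4) + exp(-1).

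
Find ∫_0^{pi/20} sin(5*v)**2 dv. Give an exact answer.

Use the identity sin^2(5*v) = (1 - cos(10*v))/2.
An antiderivative is F(v) = v/2 - sin(10*v)/20.
Then F(pi/20) - F(0) = (-1/20 + pi/40) - (0) = -1/20 + pi/40.

-1/20 + pi/40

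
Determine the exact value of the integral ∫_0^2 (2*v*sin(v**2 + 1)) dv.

Let u = v**2 + 1, so du = 2*v dv. When v = 0, u = 1; when v = 2, u = 5.
The integral becomes ∫ sin(u) du from 1 to 5, with antiderivative -cos(u).
Back in v: F(v) = -cos(v**2 + 1).
Then F(2) - F(0) = (-cos(5)) - (-cos(1)) = -cos(5) + cos(1).

-cos(5) + cos(1)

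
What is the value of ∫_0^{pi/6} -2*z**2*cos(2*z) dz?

Integrate by parts twice (u = z^2, dv = -2*cos(2*z) dz).
An antiderivative is F(z) = -z**2*sin(2*z) - z*cos(2*z) + sin(2*z)/2.
Then F(pi/6) - F(0) = (-pi/12 - sqrt(3)*pi**2/72 + sqrt(3)/4) - (0) = -pi/12 - sqrt(3)*pi**2/72 + sqrt(3)/4.

-pi/12 - sqrt(3)*pi**2/72 + sqrt(3)/4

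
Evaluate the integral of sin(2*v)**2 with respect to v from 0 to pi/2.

pi/4

Use the identity sin^2(2*v) = (1 - cos(4*v))/2.
An antiderivative is F(v) = v/2 - sin(4*v)/8.
Then F(pi/2) - F(0) = (pi/4) - (0) = pi/4.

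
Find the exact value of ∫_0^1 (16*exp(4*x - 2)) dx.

8*sinh(2)

Let u = 4*x - 2, so du = 4 dx. When x = 0, u = -2; when x = 1, u = 2.
The integral becomes 4·∫ exp(u) du from -2 to 2, with antiderivative 4*exp(u).
Back in x: F(x) = 4*exp(4*x - 2).
Then F(1) - F(0) = (4*exp(2)) - (4*exp(-2)) = 8*sinh(2).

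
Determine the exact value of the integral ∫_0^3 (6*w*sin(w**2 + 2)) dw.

Let u = w**2 + 2, so du = 2*w dw. When w = 0, u = 2; when w = 3, u = 11.
The integral becomes 3·∫ sin(u) du from 2 to 11, with antiderivative -3*cos(u).
Back in w: F(w) = -3*cos(w**2 + 2).
Then F(3) - F(0) = (-3*cos(11)) - (-3*cos(2)) = 3*cos(2) - 3*cos(11).

3*cos(2) - 3*cos(11)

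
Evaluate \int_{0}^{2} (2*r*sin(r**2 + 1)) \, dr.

-cos(5) + cos(1)

Let u = r**2 + 1, so du = 2*r dr. When r = 0, u = 1; when r = 2, u = 5.
The integral becomes ∫ sin(u) du from 1 to 5, with antiderivative -cos(u).
Back in r: F(r) = -cos(r**2 + 1).
Then F(2) - F(0) = (-cos(5)) - (-cos(1)) = -cos(5) + cos(1).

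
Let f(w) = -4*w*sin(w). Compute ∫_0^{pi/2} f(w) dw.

-4

Integrate by parts once (u = w, dv = -4*sin(w) dw).
An antiderivative is F(w) = 4*w*cos(w) - 4*sin(w).
Then F(pi/2) - F(0) = (-4) - (0) = -4.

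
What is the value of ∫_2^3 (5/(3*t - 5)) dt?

10*log(2)/3

An antiderivative is F(t) = 5*log(3*t - 5)/3.
Then F(3) - F(2) = (10*log(2)/3) - (0) = 10*log(2)/3.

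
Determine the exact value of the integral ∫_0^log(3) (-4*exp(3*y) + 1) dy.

An antiderivative is F(y) = -4*exp(3*y)/3 + y.
Then F(log(3)) - F(0) = (-36 + log(3)) - (-4/3) = -104/3 + log(3).

-104/3 + log(3)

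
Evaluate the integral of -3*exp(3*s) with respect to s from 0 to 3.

An antiderivative is F(s) = -exp(3*s).
Then F(3) - F(0) = (-exp(9)) - (-1) = 1 - exp(9).

1 - exp(9)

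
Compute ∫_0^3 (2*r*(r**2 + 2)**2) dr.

Let u = r**2 + 2, so du = 2*r dr. When r = 0, u = 2; when r = 3, u = 11.
The integral becomes ∫ u**2 du from 2 to 11, with antiderivative u**3/3.
Back in r: F(r) = (r**2 + 2)**3/3.
Then F(3) - F(0) = (1331/3) - (8/3) = 441.

441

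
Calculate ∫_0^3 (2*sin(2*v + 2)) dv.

Let u = 2*v + 2, so du = 2 dv. When v = 0, u = 2; when v = 3, u = 8.
The integral becomes ∫ sin(u) du from 2 to 8, with antiderivative -cos(u).
Back in v: F(v) = -cos(2*v + 2).
Then F(3) - F(0) = (-cos(8)) - (-cos(2)) = cos(2) - cos(8).

cos(2) - cos(8)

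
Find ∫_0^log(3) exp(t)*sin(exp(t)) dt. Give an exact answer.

Let u = exp(t), so du = exp(t) dt. When t = 0, u = 1; when t = log(3), u = 3.
The integral becomes ∫ sin(u) du from 1 to 3, with antiderivative -cos(u).
Back in t: F(t) = -cos(exp(t)).
Then F(log(3)) - F(0) = (-cos(3)) - (-cos(1)) = cos(1) - cos(3).

cos(1) - cos(3)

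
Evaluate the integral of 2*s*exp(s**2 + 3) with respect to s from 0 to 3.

-exp(3) + exp(12)

Let u = s**2 + 3, so du = 2*s ds. When s = 0, u = 3; when s = 3, u = 12.
The integral becomes ∫ exp(u) du from 3 to 12, with antiderivative exp(u).
Back in s: F(s) = exp(s**2 + 3).
Then F(3) - F(0) = (exp(12)) - (exp(3)) = -exp(3) + exp(12).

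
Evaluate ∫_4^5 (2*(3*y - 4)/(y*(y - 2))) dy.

Factor the denominator: y**2 - 2*y = y(y - 2).
Partial fractions: 2*(3*y - 4)/(y*(y - 2)) = 4/y + 2/(y - 2).
An antiderivative is F(y) = 4*log(y) + 2*log(y - 2).
Then F(5) - F(4) = (2*log(3) + 4*log(5)) - (10*log(2)) = -10*log(2) + 2*log(3) + 4*log(5).

-10*log(2) + 2*log(3) + 4*log(5)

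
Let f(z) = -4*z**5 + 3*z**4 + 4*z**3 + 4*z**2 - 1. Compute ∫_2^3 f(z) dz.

By the power rule, an antiderivative is F(z) = -2*z**6/3 + 3*z**5/5 + z**4 + 4*z**3/3 - z.
Then F(3) - F(2) = (-1131/5) - (6/5) = -1137/5.

-1137/5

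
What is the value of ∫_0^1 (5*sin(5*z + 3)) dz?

cos(3) - cos(8)

Let u = 5*z + 3, so du = 5 dz. When z = 0, u = 3; when z = 1, u = 8.
The integral becomes ∫ sin(u) du from 3 to 8, with antiderivative -cos(u).
Back in z: F(z) = -cos(5*z + 3).
Then F(1) - F(0) = (-cos(8)) - (-cos(3)) = cos(3) - cos(8).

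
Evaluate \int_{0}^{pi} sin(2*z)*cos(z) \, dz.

4/3

Use the identity sin(2*z)cos(z) = [sin(3*z) + sin(z)]/2.
An antiderivative is F(z) = -cos(z)/2 - cos(3*z)/6.
Then F(pi) - F(0) = (2/3) - (-2/3) = 4/3.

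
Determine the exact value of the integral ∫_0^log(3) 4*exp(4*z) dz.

80

Let u = exp(z), so du = exp(z) dz. When z = 0, u = 1; when z = log(3), u = 3.
The integral becomes 4·∫ u**3 du from 1 to 3, with antiderivative u**4.
Back in z: F(z) = exp(4*z).
Then F(log(3)) - F(0) = (81) - (1) = 80.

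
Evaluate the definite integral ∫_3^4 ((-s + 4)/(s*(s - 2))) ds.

log(9/8)

Factor the denominator: s**2 - 2*s = s(s - 2).
Partial fractions: (-s + 4)/(s*(s - 2)) = -2/s + 1/(s - 2).
An antiderivative is F(s) = -2*log(s) + log(s - 2).
Then F(4) - F(3) = (-log(8)) - (-log(9)) = log(9/8).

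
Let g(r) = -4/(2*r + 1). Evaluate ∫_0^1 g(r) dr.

-log(9)

An antiderivative is F(r) = -2*log(2*r + 1).
Then F(1) - F(0) = (-log(9)) - (0) = -log(9).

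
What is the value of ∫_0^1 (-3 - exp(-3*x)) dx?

An antiderivative is F(x) = -3*x + exp(-3*x)/3.
Then F(1) - F(0) = (-3 + exp(-3)/3) - (1/3) = -10/3 + exp(-3)/3.

-10/3 + exp(-3)/3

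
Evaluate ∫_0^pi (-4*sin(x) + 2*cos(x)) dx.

-8

An antiderivative is F(x) = 2*sin(x) + 4*cos(x).
Then F(pi) - F(0) = (-4) - (4) = -8.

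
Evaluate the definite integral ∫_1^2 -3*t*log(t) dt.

Integrate by parts once (u = ln t, dv = -3*t dt).
An antiderivative is F(t) = -3*t**2*(2*log(t) - 1)/4.
Then F(2) - F(1) = (3 - log(64)) - (3/4) = 9/4 - log(64).

9/4 - log(64)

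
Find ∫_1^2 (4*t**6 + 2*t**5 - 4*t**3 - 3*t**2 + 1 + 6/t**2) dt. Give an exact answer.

529/7

By the power rule, an antiderivative is F(t) = 4*t**7/7 + t**6/3 - t**4 - t**3 + t - 6/t.
Then F(2) - F(1) = (1459/21) - (-128/21) = 529/7.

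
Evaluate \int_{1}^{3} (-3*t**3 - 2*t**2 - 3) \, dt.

By the power rule, an antiderivative is F(t) = -3*t**4/4 - 2*t**3/3 - 3*t.
Then F(3) - F(1) = (-351/4) - (-53/12) = -250/3.

-250/3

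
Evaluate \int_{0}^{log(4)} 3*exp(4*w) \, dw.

765/4

Let u = exp(w), so du = exp(w) dw. When w = 0, u = 1; when w = log(4), u = 4.
The integral becomes 3·∫ u**3 du from 1 to 4, with antiderivative 3*u**4/4.
Back in w: F(w) = 3*exp(4*w)/4.
Then F(log(4)) - F(0) = (192) - (3/4) = 765/4.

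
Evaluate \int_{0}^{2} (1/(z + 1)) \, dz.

An antiderivative is F(z) = log(z + 1).
Then F(2) - F(0) = (log(3)) - (0) = log(3).

log(3)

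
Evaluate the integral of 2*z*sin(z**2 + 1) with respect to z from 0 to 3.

cos(1) - cos(10)

Let u = z**2 + 1, so du = 2*z dz. When z = 0, u = 1; when z = 3, u = 10.
The integral becomes ∫ sin(u) du from 1 to 10, with antiderivative -cos(u).
Back in z: F(z) = -cos(z**2 + 1).
Then F(3) - F(0) = (-cos(10)) - (-cos(1)) = cos(1) - cos(10).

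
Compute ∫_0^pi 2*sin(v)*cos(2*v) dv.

-4/3

Use the identity sin(v)cos(2*v) = [sin(3*v) + sin(-v)]/2.
An antiderivative is F(v) = cos(v) - cos(3*v)/3.
Then F(pi) - F(0) = (-2/3) - (2/3) = -4/3.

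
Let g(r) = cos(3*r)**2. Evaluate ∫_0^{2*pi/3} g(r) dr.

Use the identity cos^2(3*r) = (1 + cos(6*r))/2.
An antiderivative is F(r) = r/2 + sin(6*r)/12.
Then F(2*pi/3) - F(0) = (pi/3) - (0) = pi/3.

pi/3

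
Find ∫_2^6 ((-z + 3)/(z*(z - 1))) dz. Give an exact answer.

Factor the denominator: z**2 - z = z(z - 1).
Partial fractions: (-z + 3)/(z*(z - 1)) = -3/z + 2/(z - 1).
An antiderivative is F(z) = -3*log(z) + 2*log(z - 1).
Then F(6) - F(2) = (-3*log(3) - 3*log(2) + 2*log(5)) - (-log(8)) = log(25/27).

log(25/27)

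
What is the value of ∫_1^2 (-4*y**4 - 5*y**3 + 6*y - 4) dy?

By the power rule, an antiderivative is F(y) = -4*y**5/5 - 5*y**4/4 + 3*y**2 - 4*y.
Then F(2) - F(1) = (-208/5) - (-61/20) = -771/20.

-771/20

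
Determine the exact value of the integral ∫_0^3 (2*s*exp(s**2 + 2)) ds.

-exp(2) + exp(11)

Let u = s**2 + 2, so du = 2*s ds. When s = 0, u = 2; when s = 3, u = 11.
The integral becomes ∫ exp(u) du from 2 to 11, with antiderivative exp(u).
Back in s: F(s) = exp(s**2 + 2).
Then F(3) - F(0) = (exp(11)) - (exp(2)) = -exp(2) + exp(11).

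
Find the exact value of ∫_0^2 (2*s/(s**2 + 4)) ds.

Let u = s**2 + 4, so du = 2*s ds. When s = 0, u = 4; when s = 2, u = 8.
The integral becomes ∫ 1/u du from 4 to 8, with antiderivative log(u).
Back in s: F(s) = log(s**2 + 4).
Then F(2) - F(0) = (log(8)) - (log(4)) = log(2).

log(2)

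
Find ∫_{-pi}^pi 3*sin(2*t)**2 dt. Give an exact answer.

3*pi

Use the identity sin^2(2*t) = (1 - cos(4*t))/2.
An antiderivative is F(t) = 3*t/2 - 3*sin(4*t)/8.
Then F(pi) - F(-pi) = (3*pi/2) - (-3*pi/2) = 3*pi.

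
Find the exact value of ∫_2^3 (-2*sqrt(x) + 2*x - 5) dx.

-4*sqrt(3) + 8*sqrt(2)/3

By the power rule, an antiderivative is F(x) = -4*x**(3/2)/3 + x**2 - 5*x.
Then F(3) - F(2) = (-4*sqrt(3) - 6) - (-6 - 8*sqrt(2)/3) = -4*sqrt(3) + 8*sqrt(2)/3.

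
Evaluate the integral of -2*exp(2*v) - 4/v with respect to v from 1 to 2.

-exp(4) - log(16) + exp(2)

An antiderivative is F(v) = -exp(2*v) - 4*log(v).
Then F(2) - F(1) = (-exp(4) - log(16)) - (-exp(2)) = -exp(4) - log(16) + exp(2).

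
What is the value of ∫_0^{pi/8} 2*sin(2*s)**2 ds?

-1/4 + pi/8

Use the identity sin^2(2*s) = (1 - cos(4*s))/2.
An antiderivative is F(s) = s - sin(4*s)/4.
Then F(pi/8) - F(0) = (-1/4 + pi/8) - (0) = -1/4 + pi/8.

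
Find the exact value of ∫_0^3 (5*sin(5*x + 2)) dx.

cos(2) - cos(17)

Let u = 5*x + 2, so du = 5 dx. When x = 0, u = 2; when x = 3, u = 17.
The integral becomes ∫ sin(u) du from 2 to 17, with antiderivative -cos(u).
Back in x: F(x) = -cos(5*x + 2).
Then F(3) - F(0) = (-cos(17)) - (-cos(2)) = cos(2) - cos(17).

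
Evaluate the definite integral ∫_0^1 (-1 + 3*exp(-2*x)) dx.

An antiderivative is F(x) = -x - 3*exp(-2*x)/2.
Then F(1) - F(0) = (-1 - 3*exp(-2)/2) - (-3/2) = (-3 + exp(2))*exp(-2)/2.

(-3 + exp(2))*exp(-2)/2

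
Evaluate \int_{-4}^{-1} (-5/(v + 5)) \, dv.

-10*log(2)

An antiderivative is F(v) = -5*log(v + 5).
Then F(-1) - F(-4) = (-10*log(2)) - (0) = -10*log(2).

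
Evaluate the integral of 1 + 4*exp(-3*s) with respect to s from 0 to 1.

7/3 - 4*exp(-3)/3

An antiderivative is F(s) = s - 4*exp(-3*s)/3.
Then F(1) - F(0) = (1 - 4*exp(-3)/3) - (-4/3) = 7/3 - 4*exp(-3)/3.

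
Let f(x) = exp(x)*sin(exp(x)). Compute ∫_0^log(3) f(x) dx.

cos(1) - cos(3)

Let u = exp(x), so du = exp(x) dx. When x = 0, u = 1; when x = log(3), u = 3.
The integral becomes ∫ sin(u) du from 1 to 3, with antiderivative -cos(u).
Back in x: F(x) = -cos(exp(x)).
Then F(log(3)) - F(0) = (-cos(3)) - (-cos(1)) = cos(1) - cos(3).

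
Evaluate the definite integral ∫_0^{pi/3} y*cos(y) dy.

-1/2 + sqrt(3)*pi/6

Integrate by parts once (u = y, dv = cos(y) dy).
An antiderivative is F(y) = y*sin(y) + cos(y).
Then F(pi/3) - F(0) = (1/2 + sqrt(3)*pi/6) - (1) = -1/2 + sqrt(3)*pi/6.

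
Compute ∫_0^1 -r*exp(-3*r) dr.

Integrate by parts once (u = r, dv = -exp(-3*r) dr).
An antiderivative is F(r) = (3*r + 1)*exp(-3*r)/9.
Then F(1) - F(0) = (4*exp(-3)/9) - (1/9) = (4 - exp(3))*exp(-3)/9.

(4 - exp(3))*exp(-3)/9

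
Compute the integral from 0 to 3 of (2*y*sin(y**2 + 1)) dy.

cos(1) - cos(10)

Let u = y**2 + 1, so du = 2*y dy. When y = 0, u = 1; when y = 3, u = 10.
The integral becomes ∫ sin(u) du from 1 to 10, with antiderivative -cos(u).
Back in y: F(y) = -cos(y**2 + 1).
Then F(3) - F(0) = (-cos(10)) - (-cos(1)) = cos(1) - cos(10).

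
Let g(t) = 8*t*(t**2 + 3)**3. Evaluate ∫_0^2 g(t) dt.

2320

Let u = t**2 + 3, so du = 2*t dt. When t = 0, u = 3; when t = 2, u = 7.
The integral becomes 4·∫ u**3 du from 3 to 7, with antiderivative u**4.
Back in t: F(t) = (t**2 + 3)**4.
Then F(2) - F(0) = (2401) - (81) = 2320.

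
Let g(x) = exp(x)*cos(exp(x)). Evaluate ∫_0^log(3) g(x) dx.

-sin(1) + sin(3)

Let u = exp(x), so du = exp(x) dx. When x = 0, u = 1; when x = log(3), u = 3.
The integral becomes ∫ cos(u) du from 1 to 3, with antiderivative sin(u).
Back in x: F(x) = sin(exp(x)).
Then F(log(3)) - F(0) = (sin(3)) - (sin(1)) = -sin(1) + sin(3).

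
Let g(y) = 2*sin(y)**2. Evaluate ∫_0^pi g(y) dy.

Use the identity sin^2(y) = (1 - cos(2*y))/2.
An antiderivative is F(y) = y - sin(2*y)/2.
Then F(pi) - F(0) = (pi) - (0) = pi.

pi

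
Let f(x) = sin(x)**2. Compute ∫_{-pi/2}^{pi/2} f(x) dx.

pi/2

Use the identity sin^2(x) = (1 - cos(2*x))/2.
An antiderivative is F(x) = x/2 - sin(2*x)/4.
Then F(pi/2) - F(-pi/2) = (pi/4) - (-pi/4) = pi/2.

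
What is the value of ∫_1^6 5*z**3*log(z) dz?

Integrate by parts once (u = ln z, dv = 5*z**3 dz).
An antiderivative is F(z) = 5*z**4*(4*log(z) - 1)/16.
Then F(6) - F(1) = (-405 + 1620*log(2) + 1620*log(3)) - (-5/16) = -6475/16 + 1620*log(2) + 1620*log(3).

-6475/16 + 1620*log(2) + 1620*log(3)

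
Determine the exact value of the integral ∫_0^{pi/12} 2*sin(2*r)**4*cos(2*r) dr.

Let u = sin(2*r), so du = 2*cos(2*r) dr. When r = 0, u = 0; when r = pi/12, u = 1/2.
The integral becomes ∫ u**4 du from 0 to 1/2, with antiderivative u**5/5.
Back in r: F(r) = sin(2*r)**5/5.
Then F(pi/12) - F(0) = (1/160) - (0) = 1/160.

1/160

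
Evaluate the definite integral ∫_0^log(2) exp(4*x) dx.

15/4

Let u = exp(x), so du = exp(x) dx. When x = 0, u = 1; when x = log(2), u = 2.
The integral becomes ∫ u**3 du from 1 to 2, with antiderivative u**4/4.
Back in x: F(x) = exp(4*x)/4.
Then F(log(2)) - F(0) = (4) - (1/4) = 15/4.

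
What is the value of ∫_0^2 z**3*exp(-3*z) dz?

Integrate by parts 3 times (u = z^3, dv = exp(-3*z) dz).
An antiderivative is F(z) = (-9*z**3 - 9*z**2 - 6*z - 2)*exp(-3*z)/27.
Then F(2) - F(0) = (-122*exp(-6)/27) - (-2/27) = 2/27 - 122*exp(-6)/27.

2/27 - 122*exp(-6)/27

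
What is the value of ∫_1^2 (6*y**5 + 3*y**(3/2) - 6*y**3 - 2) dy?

24*sqrt(2)/5 + 373/10

By the power rule, an antiderivative is F(y) = y**6 + 6*y**(5/2)/5 - 3*y**4/2 - 2*y.
Then F(2) - F(1) = (24*sqrt(2)/5 + 36) - (-13/10) = 24*sqrt(2)/5 + 373/10.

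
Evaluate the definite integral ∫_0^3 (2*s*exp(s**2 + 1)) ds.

Let u = s**2 + 1, so du = 2*s ds. When s = 0, u = 1; when s = 3, u = 10.
The integral becomes ∫ exp(u) du from 1 to 10, with antiderivative exp(u).
Back in s: F(s) = exp(s**2 + 1).
Then F(3) - F(0) = (exp(10)) - (exp(1)) = -exp(1) + exp(10).

-exp(1) + exp(10)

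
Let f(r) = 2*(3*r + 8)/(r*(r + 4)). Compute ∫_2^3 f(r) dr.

-6*log(2) + 2*log(3) + 2*log(7)

Factor the denominator: r**2 + 4*r = (r + 4)r.
Partial fractions: 2*(3*r + 8)/(r*(r + 4)) = 2/(r + 4) + 4/r.
An antiderivative is F(r) = 4*log(r) + 2*log(r + 4).
Then F(3) - F(2) = (2*log(7) + 4*log(3)) - (2*log(3) + 6*log(2)) = -6*log(2) + 2*log(3) + 2*log(7).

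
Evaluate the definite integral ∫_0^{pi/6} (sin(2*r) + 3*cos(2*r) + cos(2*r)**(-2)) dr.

1/4 + 5*sqrt(3)/4

An antiderivative is F(r) = 3*sin(2*r)/2 - cos(2*r)/2 + tan(2*r)/2.
Then F(pi/6) - F(0) = (-1/4 + 5*sqrt(3)/4) - (-1/2) = 1/4 + 5*sqrt(3)/4.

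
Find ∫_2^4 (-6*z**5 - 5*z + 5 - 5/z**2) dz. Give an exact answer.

By the power rule, an antiderivative is F(z) = -z**6 - 5*z**2/2 + 5*z + 5/z.
Then F(4) - F(2) = (-16459/4) - (-123/2) = -16213/4.

-16213/4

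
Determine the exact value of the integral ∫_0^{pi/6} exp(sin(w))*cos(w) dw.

-1 + exp(1/2)

Let u = sin(w), so du = cos(w) dw. When w = 0, u = 0; when w = pi/6, u = 1/2.
The integral becomes ∫ exp(u) du from 0 to 1/2, with antiderivative exp(u).
Back in w: F(w) = exp(sin(w)).
Then F(pi/6) - F(0) = (exp(1/2)) - (1) = -1 + exp(1/2).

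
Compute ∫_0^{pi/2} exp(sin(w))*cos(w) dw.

-1 + E

Let u = sin(w), so du = cos(w) dw. When w = 0, u = 0; when w = pi/2, u = 1.
The integral becomes ∫ exp(u) du from 0 to 1, with antiderivative exp(u).
Back in w: F(w) = exp(sin(w)).
Then F(pi/2) - F(0) = (E) - (1) = -1 + E.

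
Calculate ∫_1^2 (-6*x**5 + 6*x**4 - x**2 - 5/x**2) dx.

By the power rule, an antiderivative is F(x) = -x**6 + 6*x**5/5 - x**3/3 + 5/x.
Then F(2) - F(1) = (-773/30) - (73/15) = -919/30.

-919/30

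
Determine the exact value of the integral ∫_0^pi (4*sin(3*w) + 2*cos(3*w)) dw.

8/3

An antiderivative is F(w) = 2*sin(3*w)/3 - 4*cos(3*w)/3.
Then F(pi) - F(0) = (4/3) - (-4/3) = 8/3.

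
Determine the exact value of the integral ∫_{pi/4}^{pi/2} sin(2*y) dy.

1/2

An antiderivative is F(y) = -cos(2*y)/2.
Then F(pi/2) - F(pi/4) = (1/2) - (0) = 1/2.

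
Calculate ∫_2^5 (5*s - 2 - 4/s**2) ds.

By the power rule, an antiderivative is F(s) = 5*s**2/2 - 2*s + 4/s.
Then F(5) - F(2) = (533/10) - (8) = 453/10.

453/10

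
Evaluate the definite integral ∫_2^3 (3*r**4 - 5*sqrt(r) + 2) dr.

By the power rule, an antiderivative is F(r) = 3*r**5/5 - 10*r**(3/2)/3 + 2*r.
Then F(3) - F(2) = (759/5 - 10*sqrt(3)) - (116/5 - 20*sqrt(2)/3) = -10*sqrt(3) + 20*sqrt(2)/3 + 643/5.

-10*sqrt(3) + 20*sqrt(2)/3 + 643/5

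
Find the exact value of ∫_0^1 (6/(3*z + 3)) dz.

log(4)

Let u = 3*z + 3, so du = 3 dz. When z = 0, u = 3; when z = 1, u = 6.
The integral becomes 2·∫ 1/u du from 3 to 6, with antiderivative 2*log(u).
Back in z: F(z) = 2*log(3*z + 3).
Then F(1) - F(0) = (log(36)) - (log(9)) = log(4).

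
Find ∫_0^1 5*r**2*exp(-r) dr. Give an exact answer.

Integrate by parts twice (u = r^2, dv = 5*exp(-r) dr).
An antiderivative is F(r) = (-5*r**2 - 10*r - 10)*exp(-r).
Then F(1) - F(0) = (-25*exp(-1)) - (-10) = 10 - 25*exp(-1).

10 - 25*exp(-1)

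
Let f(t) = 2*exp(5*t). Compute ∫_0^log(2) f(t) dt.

Let u = exp(t), so du = exp(t) dt. When t = 0, u = 1; when t = log(2), u = 2.
The integral becomes 2·∫ u**4 du from 1 to 2, with antiderivative 2*u**5/5.
Back in t: F(t) = 2*exp(5*t)/5.
Then F(log(2)) - F(0) = (64/5) - (2/5) = 62/5.

62/5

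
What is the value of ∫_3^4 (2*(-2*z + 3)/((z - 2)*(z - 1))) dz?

Factor the denominator: z**2 - 3*z + 2 = (z - 1)(z - 2).
Partial fractions: 2*(-2*z + 3)/((z - 2)*(z - 1)) = -2/(z - 1) - 2/(z - 2).
An antiderivative is F(z) = -2*log(z - 2) - 2*log(z - 1).
Then F(4) - F(3) = (-log(36)) - (-log(4)) = -log(9).

-log(9)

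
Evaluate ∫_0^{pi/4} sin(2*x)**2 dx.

pi/8

Use the identity sin^2(2*x) = (1 - cos(4*x))/2.
An antiderivative is F(x) = x/2 - sin(4*x)/8.
Then F(pi/4) - F(0) = (pi/8) - (0) = pi/8.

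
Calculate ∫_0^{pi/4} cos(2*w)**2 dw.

pi/8

Use the identity cos^2(2*w) = (1 + cos(4*w))/2.
An antiderivative is F(w) = w/2 + sin(4*w)/8.
Then F(pi/4) - F(0) = (pi/8) - (0) = pi/8.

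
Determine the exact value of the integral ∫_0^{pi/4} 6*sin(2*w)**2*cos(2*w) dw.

1

Let u = sin(2*w), so du = 2*cos(2*w) dw. When w = 0, u = 0; when w = pi/4, u = 1.
The integral becomes 3·∫ u**2 du from 0 to 1, with antiderivative u**3.
Back in w: F(w) = sin(2*w)**3.
Then F(pi/4) - F(0) = (1) - (0) = 1.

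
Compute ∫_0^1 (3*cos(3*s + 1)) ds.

Let u = 3*s + 1, so du = 3 ds. When s = 0, u = 1; when s = 1, u = 4.
The integral becomes ∫ cos(u) du from 1 to 4, with antiderivative sin(u).
Back in s: F(s) = sin(3*s + 1).
Then F(1) - F(0) = (sin(4)) - (sin(1)) = -sin(1) + sin(4).

-sin(1) + sin(4)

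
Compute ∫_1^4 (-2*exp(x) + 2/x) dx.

-2*exp(4) + 2*log(4) + 2*exp(1)

An antiderivative is F(x) = -2*exp(x) + 2*log(x).
Then F(4) - F(1) = (-2*exp(4) + 2*log(4)) - (-2*exp(1)) = -2*exp(4) + 2*log(4) + 2*exp(1).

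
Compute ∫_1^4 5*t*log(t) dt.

Integrate by parts once (u = ln t, dv = 5*t dt).
An antiderivative is F(t) = 5*t**2*(2*log(t) - 1)/4.
Then F(4) - F(1) = (-20 + 80*log(2)) - (-5/4) = -75/4 + 80*log(2).

-75/4 + 80*log(2)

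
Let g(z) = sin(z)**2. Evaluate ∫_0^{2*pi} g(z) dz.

Use the identity sin^2(z) = (1 - cos(2*z))/2.
An antiderivative is F(z) = z/2 - sin(2*z)/4.
Then F(2*pi) - F(0) = (pi) - (0) = pi.

pi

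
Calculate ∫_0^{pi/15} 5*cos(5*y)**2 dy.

Use the identity cos^2(5*y) = (1 + cos(10*y))/2.
An antiderivative is F(y) = 5*y/2 + sin(10*y)/4.
Then F(pi/15) - F(0) = (sqrt(3)/8 + pi/6) - (0) = sqrt(3)/8 + pi/6.

sqrt(3)/8 + pi/6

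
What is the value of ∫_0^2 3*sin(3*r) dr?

Let u = 3*r, so du = 3 dr. When r = 0, u = 0; when r = 2, u = 6.
The integral becomes ∫ sin(u) du from 0 to 6, with antiderivative -cos(u).
Back in r: F(r) = -cos(3*r).
Then F(2) - F(0) = (-cos(6)) - (-1) = 1 - cos(6).

1 - cos(6)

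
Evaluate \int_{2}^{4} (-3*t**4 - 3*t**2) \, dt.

By the power rule, an antiderivative is F(t) = -3*t**5/5 - t**3.
Then F(4) - F(2) = (-3392/5) - (-136/5) = -3256/5.

-3256/5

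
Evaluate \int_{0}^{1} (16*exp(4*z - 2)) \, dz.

Let u = 4*z - 2, so du = 4 dz. When z = 0, u = -2; when z = 1, u = 2.
The integral becomes 4·∫ exp(u) du from -2 to 2, with antiderivative 4*exp(u).
Back in z: F(z) = 4*exp(4*z - 2).
Then F(1) - F(0) = (4*exp(2)) - (4*exp(-2)) = 8*sinh(2).

8*sinh(2)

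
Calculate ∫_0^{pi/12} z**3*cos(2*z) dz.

-3*sqrt(3)/16 - pi/32 + pi**3/6912 + sqrt(3)*pi**2/384 + 3/8

Integrate by parts 3 times (u = z^3, dv = cos(2*z) dz).
An antiderivative is F(z) = z**3*sin(2*z)/2 + 3*z**2*cos(2*z)/4 - 3*z*sin(2*z)/4 - 3*cos(2*z)/8.
Then F(pi/12) - F(0) = (-3*sqrt(3)/16 - pi/32 + pi**3/6912 + sqrt(3)*pi**2/384) - (-3/8) = -3*sqrt(3)/16 - pi/32 + pi**3/6912 + sqrt(3)*pi**2/384 + 3/8.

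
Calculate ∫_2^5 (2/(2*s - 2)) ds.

An antiderivative is F(s) = log(2*s - 2).
Then F(5) - F(2) = (log(8)) - (log(2)) = log(4).

log(4)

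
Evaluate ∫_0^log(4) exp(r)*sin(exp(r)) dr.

Let u = exp(r), so du = exp(r) dr. When r = 0, u = 1; when r = log(4), u = 4.
The integral becomes ∫ sin(u) du from 1 to 4, with antiderivative -cos(u).
Back in r: F(r) = -cos(exp(r)).
Then F(log(4)) - F(0) = (-cos(4)) - (-cos(1)) = cos(1) - cos(4).

cos(1) - cos(4)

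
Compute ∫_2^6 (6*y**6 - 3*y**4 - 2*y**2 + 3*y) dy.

24685328/105

By the power rule, an antiderivative is F(y) = 6*y**7/7 - 3*y**5/5 - 2*y**3/3 + 3*y**2/2.
Then F(6) - F(2) = (8231634/35) - (9574/105) = 24685328/105.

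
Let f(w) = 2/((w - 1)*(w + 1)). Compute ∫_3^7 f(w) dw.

Factor the denominator: w**2 - 1 = (w + 1)(w - 1).
Partial fractions: 2/((w - 1)*(w + 1)) = -1/(w + 1) + 1/(w - 1).
An antiderivative is F(w) = log(w - 1) - log(w + 1).
Then F(7) - F(3) = (log(3/4)) - (-log(2)) = log(3/2).

log(3/2)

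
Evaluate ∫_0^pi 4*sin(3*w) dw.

An antiderivative is F(w) = -4*cos(3*w)/3.
Then F(pi) - F(0) = (4/3) - (-4/3) = 8/3.

8/3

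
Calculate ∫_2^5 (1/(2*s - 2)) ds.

An antiderivative is F(s) = log(2*s - 2)/2.
Then F(5) - F(2) = (3*log(2)/2) - (log(2)/2) = log(2).

log(2)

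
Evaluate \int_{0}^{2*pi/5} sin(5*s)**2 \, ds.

Use the identity sin^2(5*s) = (1 - cos(10*s))/2.
An antiderivative is F(s) = s/2 - sin(10*s)/20.
Then F(2*pi/5) - F(0) = (pi/5) - (0) = pi/5.

pi/5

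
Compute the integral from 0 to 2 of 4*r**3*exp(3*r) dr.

8/27 + 184*exp(6)/27

Integrate by parts 3 times (u = r^3, dv = 4*exp(3*r) dr).
An antiderivative is F(r) = (36*r**3 - 36*r**2 + 24*r - 8)*exp(3*r)/27.
Then F(2) - F(0) = (184*exp(6)/27) - (-8/27) = 8/27 + 184*exp(6)/27.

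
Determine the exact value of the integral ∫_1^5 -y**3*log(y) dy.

39 - 625*log(5)/4

Integrate by parts once (u = ln y, dv = -y**3 dy).
An antiderivative is F(y) = -y**4*(4*log(y) - 1)/16.
Then F(5) - F(1) = (625/16 - 625*log(5)/4) - (1/16) = 39 - 625*log(5)/4.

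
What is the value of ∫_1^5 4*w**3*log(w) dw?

-156 + 625*log(5)

Integrate by parts once (u = ln w, dv = 4*w**3 dw).
An antiderivative is F(w) = w**4*(4*log(w) - 1)/4.
Then F(5) - F(1) = (-625/4 + 625*log(5)) - (-1/4) = -156 + 625*log(5).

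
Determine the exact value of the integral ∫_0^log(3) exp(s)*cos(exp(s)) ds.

Let u = exp(s), so du = exp(s) ds. When s = 0, u = 1; when s = log(3), u = 3.
The integral becomes ∫ cos(u) du from 1 to 3, with antiderivative sin(u).
Back in s: F(s) = sin(exp(s)).
Then F(log(3)) - F(0) = (sin(3)) - (sin(1)) = -sin(1) + sin(3).

-sin(1) + sin(3)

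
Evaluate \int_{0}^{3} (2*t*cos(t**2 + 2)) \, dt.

Let u = t**2 + 2, so du = 2*t dt. When t = 0, u = 2; when t = 3, u = 11.
The integral becomes ∫ cos(u) du from 2 to 11, with antiderivative sin(u).
Back in t: F(t) = sin(t**2 + 2).
Then F(3) - F(0) = (sin(11)) - (sin(2)) = sin(11) - sin(2).

sin(11) - sin(2)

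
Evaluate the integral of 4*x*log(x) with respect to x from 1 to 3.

-8 + 18*log(3)

Integrate by parts once (u = ln x, dv = 4*x dx).
An antiderivative is F(x) = x**2*(2*log(x) - 1).
Then F(3) - F(1) = (-9 + 18*log(3)) - (-1) = -8 + 18*log(3).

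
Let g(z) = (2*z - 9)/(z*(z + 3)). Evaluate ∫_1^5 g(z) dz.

Factor the denominator: z**2 + 3*z = (z + 3)z.
Partial fractions: (2*z - 9)/(z*(z + 3)) = 5/(z + 3) - 3/z.
An antiderivative is F(z) = -3*log(z) + 5*log(z + 3).
Then F(5) - F(1) = (-3*log(5) + 15*log(2)) - (10*log(2)) = -3*log(5) + 5*log(2).

-3*log(5) + 5*log(2)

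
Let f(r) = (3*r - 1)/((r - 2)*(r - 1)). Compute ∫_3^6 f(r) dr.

-2*log(5) + 12*log(2)

Factor the denominator: r**2 - 3*r + 2 = (r - 1)(r - 2).
Partial fractions: (3*r - 1)/((r - 2)*(r - 1)) = -2/(r - 1) + 5/(r - 2).
An antiderivative is F(r) = 5*log(r - 2) - 2*log(r - 1).
Then F(6) - F(3) = (-2*log(5) + 10*log(2)) - (-log(4)) = -2*log(5) + 12*log(2).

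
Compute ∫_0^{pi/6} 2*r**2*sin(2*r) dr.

-1/4 - pi**2/72 + sqrt(3)*pi/12

Integrate by parts twice (u = r^2, dv = 2*sin(2*r) dr).
An antiderivative is F(r) = -r**2*cos(2*r) + r*sin(2*r) + cos(2*r)/2.
Then F(pi/6) - F(0) = (-pi**2/72 + 1/4 + sqrt(3)*pi/12) - (1/2) = -1/4 - pi**2/72 + sqrt(3)*pi/12.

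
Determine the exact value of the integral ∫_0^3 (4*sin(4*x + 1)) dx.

-cos(13) + cos(1)

Let u = 4*x + 1, so du = 4 dx. When x = 0, u = 1; when x = 3, u = 13.
The integral becomes ∫ sin(u) du from 1 to 13, with antiderivative -cos(u).
Back in x: F(x) = -cos(4*x + 1).
Then F(3) - F(0) = (-cos(13)) - (-cos(1)) = -cos(13) + cos(1).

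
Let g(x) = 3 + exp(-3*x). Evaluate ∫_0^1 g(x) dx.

An antiderivative is F(x) = 3*x - exp(-3*x)/3.
Then F(1) - F(0) = (3 - exp(-3)/3) - (-1/3) = 10/3 - exp(-3)/3.

10/3 - exp(-3)/3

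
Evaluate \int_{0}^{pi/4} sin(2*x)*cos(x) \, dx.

Use the identity sin(2*x)cos(x) = [sin(3*x) + sin(x)]/2.
An antiderivative is F(x) = -cos(x)/2 - cos(3*x)/6.
Then F(pi/4) - F(0) = (-sqrt(2)/6) - (-2/3) = 2/3 - sqrt(2)/6.

2/3 - sqrt(2)/6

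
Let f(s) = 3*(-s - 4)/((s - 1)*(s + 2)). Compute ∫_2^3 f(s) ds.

-9*log(2) + 2*log(5)

Factor the denominator: s**2 + s - 2 = (s + 2)(s - 1).
Partial fractions: 3*(-s - 4)/((s - 1)*(s + 2)) = 2/(s + 2) - 5/(s - 1).
An antiderivative is F(s) = -5*log(s - 1) + 2*log(s + 2).
Then F(3) - F(2) = (log(25/32)) - (log(16)) = -9*log(2) + 2*log(5).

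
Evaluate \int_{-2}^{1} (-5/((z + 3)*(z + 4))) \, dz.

-15*log(2) + 5*log(5)

Factor the denominator: z**2 + 7*z + 12 = (z + 4)(z + 3).
Partial fractions: -5/((z + 3)*(z + 4)) = 5/(z + 4) - 5/(z + 3).
An antiderivative is F(z) = -5*log(z + 3) + 5*log(z + 4).
Then F(1) - F(-2) = (-10*log(2) + 5*log(5)) - (log(32)) = -15*log(2) + 5*log(5).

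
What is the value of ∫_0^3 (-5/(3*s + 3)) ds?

An antiderivative is F(s) = -5*log(3*s + 3)/3.
Then F(3) - F(0) = (-5*log(12)/3) - (-5*log(3)/3) = -10*log(2)/3.

-10*log(2)/3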